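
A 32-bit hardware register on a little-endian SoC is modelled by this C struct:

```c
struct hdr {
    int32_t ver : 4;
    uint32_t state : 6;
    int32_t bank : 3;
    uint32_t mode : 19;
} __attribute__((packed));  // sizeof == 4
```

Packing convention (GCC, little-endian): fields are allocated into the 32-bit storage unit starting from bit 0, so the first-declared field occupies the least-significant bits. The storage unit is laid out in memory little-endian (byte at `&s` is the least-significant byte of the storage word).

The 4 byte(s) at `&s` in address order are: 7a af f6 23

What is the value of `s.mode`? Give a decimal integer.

[0]=0x7a [1]=0xaf [2]=0xf6 [3]=0x23 (little-endian) → word 0x23f6af7a
ver:4 @ bit 0 → (0x23f6af7a>>0)&0xf = 0xa
state:6 @ bit 4 → (0x23f6af7a>>4)&0x3f = 0x37
bank:3 @ bit 10 → (0x23f6af7a>>10)&0x7 = 0x3
mode:19 @ bit 13 → (0x23f6af7a>>13)&0x7ffff = 0x11fb5  ←

73653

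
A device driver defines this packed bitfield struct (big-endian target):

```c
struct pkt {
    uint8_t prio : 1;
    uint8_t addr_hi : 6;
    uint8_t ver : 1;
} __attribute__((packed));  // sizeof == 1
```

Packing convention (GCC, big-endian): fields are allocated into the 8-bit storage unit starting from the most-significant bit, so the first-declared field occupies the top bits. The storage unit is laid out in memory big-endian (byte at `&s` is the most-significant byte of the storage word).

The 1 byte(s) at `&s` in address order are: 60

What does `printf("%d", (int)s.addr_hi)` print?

48

[0]=0x60 (big-endian) → word 0x60
prio:1 @ bit 7 → (0x60>>7)&0x1 = 0x0
addr_hi:6 @ bit 1 → (0x60>>1)&0x3f = 0x30  ←
ver:1 @ bit 0 → (0x60>>0)&0x1 = 0x0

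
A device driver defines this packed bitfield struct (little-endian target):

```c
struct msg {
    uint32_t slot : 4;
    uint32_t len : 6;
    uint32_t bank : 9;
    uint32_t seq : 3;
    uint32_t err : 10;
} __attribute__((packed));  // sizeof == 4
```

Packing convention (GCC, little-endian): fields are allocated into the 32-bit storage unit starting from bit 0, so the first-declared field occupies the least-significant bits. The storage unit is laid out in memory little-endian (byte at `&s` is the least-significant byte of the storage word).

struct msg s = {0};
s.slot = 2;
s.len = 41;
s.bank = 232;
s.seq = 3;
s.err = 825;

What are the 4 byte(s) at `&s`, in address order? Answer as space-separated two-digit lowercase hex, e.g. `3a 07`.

92 a2 5b ce

slot:4 = 2 → 0x2 << 0 → word 0x00000002
len:6 = 41 → 0x29 << 4 → word 0x00000292
bank:9 = 232 → 0xe8 << 10 → word 0x0003a292
seq:3 = 3 → 0x3 << 19 → word 0x001ba292
err:10 = 825 → 0x339 << 22 → word 0xce5ba292
word = 0xce5ba292 → little-endian bytes:
  [0]=0x92  [1]=0xa2  [2]=0x5b  [3]=0xce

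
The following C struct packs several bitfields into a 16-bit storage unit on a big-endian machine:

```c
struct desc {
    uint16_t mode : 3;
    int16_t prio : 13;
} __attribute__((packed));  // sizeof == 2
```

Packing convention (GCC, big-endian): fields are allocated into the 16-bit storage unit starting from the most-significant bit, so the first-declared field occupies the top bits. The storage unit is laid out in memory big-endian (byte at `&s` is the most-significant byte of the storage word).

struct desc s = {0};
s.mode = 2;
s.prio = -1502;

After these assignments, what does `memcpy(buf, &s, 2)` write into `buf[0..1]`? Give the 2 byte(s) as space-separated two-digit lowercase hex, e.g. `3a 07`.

mode:3 = 2 → 0x2 << 13 → word 0x4000
prio:13 = -1502 → 0x1a22 << 0 → word 0x5a22
word = 0x5a22 → big-endian bytes:
  [0]=0x5a  [1]=0x22

5a 22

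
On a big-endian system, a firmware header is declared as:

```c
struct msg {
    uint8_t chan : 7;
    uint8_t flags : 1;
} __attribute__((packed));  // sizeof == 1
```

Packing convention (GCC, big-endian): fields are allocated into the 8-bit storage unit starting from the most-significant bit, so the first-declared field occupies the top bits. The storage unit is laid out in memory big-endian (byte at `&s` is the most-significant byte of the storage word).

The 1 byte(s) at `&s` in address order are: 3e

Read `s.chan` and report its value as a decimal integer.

[0]=0x3e (big-endian) → word 0x3e
chan:7 @ bit 1 → (0x3e>>1)&0x7f = 0x1f  ←
flags:1 @ bit 0 → (0x3e>>0)&0x1 = 0x0

31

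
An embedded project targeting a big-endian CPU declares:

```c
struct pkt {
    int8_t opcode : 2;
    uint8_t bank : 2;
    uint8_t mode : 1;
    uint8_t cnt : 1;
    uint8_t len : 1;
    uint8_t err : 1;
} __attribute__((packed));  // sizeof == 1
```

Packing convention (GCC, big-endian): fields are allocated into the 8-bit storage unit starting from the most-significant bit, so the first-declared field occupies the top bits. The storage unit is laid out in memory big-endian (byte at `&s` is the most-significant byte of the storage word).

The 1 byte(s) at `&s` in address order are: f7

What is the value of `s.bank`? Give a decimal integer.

3

[0]=0xf7 (big-endian) → word 0xf7
opcode:2 @ bit 6 → (0xf7>>6)&0x3 = 0x3
bank:2 @ bit 4 → (0xf7>>4)&0x3 = 0x3  ←
mode:1 @ bit 3 → (0xf7>>3)&0x1 = 0x0
cnt:1 @ bit 2 → (0xf7>>2)&0x1 = 0x1
len:1 @ bit 1 → (0xf7>>1)&0x1 = 0x1
err:1 @ bit 0 → (0xf7>>0)&0x1 = 0x1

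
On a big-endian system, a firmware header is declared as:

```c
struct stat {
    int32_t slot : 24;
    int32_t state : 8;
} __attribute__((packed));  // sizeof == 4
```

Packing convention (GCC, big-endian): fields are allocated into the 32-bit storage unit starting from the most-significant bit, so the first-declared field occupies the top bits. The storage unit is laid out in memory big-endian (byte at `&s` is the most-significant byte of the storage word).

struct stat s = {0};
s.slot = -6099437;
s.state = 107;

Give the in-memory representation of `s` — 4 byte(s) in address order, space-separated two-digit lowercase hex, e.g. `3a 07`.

slot (24b) val=-6099437 bits=0xa2ee13 at bit 8: 0xa2ee1300
state (8b) val=107 bits=0x6b at bit 0: 0xa2ee136b
word = 0xa2ee136b → big-endian bytes:
  [0]=0xa2  [1]=0xee  [2]=0x13  [3]=0x6b

a2 ee 13 6b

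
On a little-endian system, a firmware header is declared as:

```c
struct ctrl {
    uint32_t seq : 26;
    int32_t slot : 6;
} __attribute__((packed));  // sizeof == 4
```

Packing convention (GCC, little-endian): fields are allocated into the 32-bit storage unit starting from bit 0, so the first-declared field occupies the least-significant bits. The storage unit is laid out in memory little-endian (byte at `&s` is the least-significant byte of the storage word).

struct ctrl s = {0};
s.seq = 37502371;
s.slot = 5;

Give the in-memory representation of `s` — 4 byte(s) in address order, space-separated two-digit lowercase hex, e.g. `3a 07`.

a3 3d 3c 16

[0+:26] seq=37502371 & 0x3ffffff = 0x23c3da3; word=0x023c3da3
[26+:6] slot=5 & 0x3f = 0x5; word=0x163c3da3
word = 0x163c3da3 → little-endian bytes:
  [0]=0xa3  [1]=0x3d  [2]=0x3c  [3]=0x16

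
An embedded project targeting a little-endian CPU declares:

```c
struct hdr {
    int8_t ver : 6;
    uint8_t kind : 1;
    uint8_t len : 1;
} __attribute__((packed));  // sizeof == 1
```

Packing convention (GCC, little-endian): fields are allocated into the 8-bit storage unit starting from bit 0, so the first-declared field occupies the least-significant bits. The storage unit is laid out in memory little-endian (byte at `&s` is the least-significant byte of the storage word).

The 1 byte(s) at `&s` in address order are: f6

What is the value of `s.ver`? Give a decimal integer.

[0]=0xf6 (little-endian) → word 0xf6
ver [0+:6] = (word>>0) & 0x3f = 54  ←
kind [6+:1] = (word>>6) & 0x1 = 1
len [7+:1] = (word>>7) & 0x1 = 1
ver signed 6b, MSB=1: 54 - 64 = -10

-10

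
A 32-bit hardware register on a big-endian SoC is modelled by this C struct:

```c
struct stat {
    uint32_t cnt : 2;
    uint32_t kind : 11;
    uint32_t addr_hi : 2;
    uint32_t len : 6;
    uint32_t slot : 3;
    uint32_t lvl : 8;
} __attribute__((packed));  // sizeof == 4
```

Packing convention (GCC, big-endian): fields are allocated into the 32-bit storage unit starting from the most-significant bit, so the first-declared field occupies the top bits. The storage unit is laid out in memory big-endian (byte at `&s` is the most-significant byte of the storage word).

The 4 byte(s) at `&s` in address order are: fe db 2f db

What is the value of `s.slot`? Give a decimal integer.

[0]=0xfe [1]=0xdb [2]=0x2f [3]=0xdb (big-endian) → word 0xfedb2fdb
cnt:2 @ bit 30 → (0xfedb2fdb>>30)&0x3 = 0x3
kind:11 @ bit 19 → (0xfedb2fdb>>19)&0x7ff = 0x7db
addr_hi:2 @ bit 17 → (0xfedb2fdb>>17)&0x3 = 0x1
len:6 @ bit 11 → (0xfedb2fdb>>11)&0x3f = 0x25
slot:3 @ bit 8 → (0xfedb2fdb>>8)&0x7 = 0x7  ←
lvl:8 @ bit 0 → (0xfedb2fdb>>0)&0xff = 0xdb

7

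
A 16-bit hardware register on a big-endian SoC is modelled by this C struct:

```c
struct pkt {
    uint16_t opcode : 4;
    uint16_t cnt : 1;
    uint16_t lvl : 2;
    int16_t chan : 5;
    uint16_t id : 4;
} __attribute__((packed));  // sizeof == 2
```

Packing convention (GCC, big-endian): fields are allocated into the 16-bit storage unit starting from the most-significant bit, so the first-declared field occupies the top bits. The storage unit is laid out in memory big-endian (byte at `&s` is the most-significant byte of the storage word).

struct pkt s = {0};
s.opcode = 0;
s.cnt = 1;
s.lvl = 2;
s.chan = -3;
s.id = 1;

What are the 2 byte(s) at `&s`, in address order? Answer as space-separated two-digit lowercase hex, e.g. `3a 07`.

0d d1

[12+:4] opcode=0 & 0xf = 0x0; word=0x0000
[11+:1] cnt=1 & 0x1 = 0x1; word=0x0800
[9+:2] lvl=2 & 0x3 = 0x2; word=0x0c00
[4+:5] chan=-3 & 0x1f = 0x1d; word=0x0dd0
[0+:4] id=1 & 0xf = 0x1; word=0x0dd1
word = 0x0dd1 → big-endian bytes:
  [0]=0x0d  [1]=0xd1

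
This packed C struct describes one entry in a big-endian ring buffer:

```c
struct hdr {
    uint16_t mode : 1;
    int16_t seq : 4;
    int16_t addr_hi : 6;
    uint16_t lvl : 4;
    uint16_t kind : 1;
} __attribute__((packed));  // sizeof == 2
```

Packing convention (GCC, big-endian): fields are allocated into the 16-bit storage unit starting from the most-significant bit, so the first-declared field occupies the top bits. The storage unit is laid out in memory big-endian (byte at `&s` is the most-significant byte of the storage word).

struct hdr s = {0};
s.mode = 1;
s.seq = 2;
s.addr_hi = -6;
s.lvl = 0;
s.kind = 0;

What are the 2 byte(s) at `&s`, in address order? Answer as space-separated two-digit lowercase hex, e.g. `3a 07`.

mode (1b) val=1 bits=0x1 at bit 15: 0x8000
seq (4b) val=2 bits=0x2 at bit 11: 0x9000
addr_hi (6b) val=-6 bits=0x3a at bit 5: 0x9740
lvl (4b) val=0 bits=0x0 at bit 1: 0x9740
kind (1b) val=0 bits=0x0 at bit 0: 0x9740
word = 0x9740 → big-endian bytes:
  [0]=0x97  [1]=0x40

97 40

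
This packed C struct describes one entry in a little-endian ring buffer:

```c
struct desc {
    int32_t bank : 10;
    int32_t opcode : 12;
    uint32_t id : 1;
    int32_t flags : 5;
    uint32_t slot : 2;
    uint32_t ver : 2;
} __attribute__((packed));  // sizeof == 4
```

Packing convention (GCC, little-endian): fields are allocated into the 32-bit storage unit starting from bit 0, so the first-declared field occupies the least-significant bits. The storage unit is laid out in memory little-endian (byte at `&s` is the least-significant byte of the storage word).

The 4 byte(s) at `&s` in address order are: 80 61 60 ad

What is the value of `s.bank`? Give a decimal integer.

[0]=0x80 [1]=0x61 [2]=0x60 [3]=0xad (little-endian) → word 0xad606180
bank:10 @ bit 0 → (0xad606180>>0)&0x3ff = 0x180  ←
opcode:12 @ bit 10 → (0xad606180>>10)&0xfff = 0x818
id:1 @ bit 22 → (0xad606180>>22)&0x1 = 0x1
flags:5 @ bit 23 → (0xad606180>>23)&0x1f = 0x1a
slot:2 @ bit 28 → (0xad606180>>28)&0x3 = 0x2
ver:2 @ bit 30 → (0xad606180>>30)&0x3 = 0x2
bank signed 10b, MSB=0: value = 384

384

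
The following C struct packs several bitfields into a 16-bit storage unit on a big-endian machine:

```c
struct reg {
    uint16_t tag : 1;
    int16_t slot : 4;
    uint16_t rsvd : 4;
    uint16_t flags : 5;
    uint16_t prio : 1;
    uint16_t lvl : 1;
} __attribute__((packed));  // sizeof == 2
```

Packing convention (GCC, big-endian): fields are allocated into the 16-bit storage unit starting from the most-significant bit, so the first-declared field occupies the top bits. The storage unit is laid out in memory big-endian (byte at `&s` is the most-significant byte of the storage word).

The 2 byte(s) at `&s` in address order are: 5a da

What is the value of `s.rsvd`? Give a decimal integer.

[0]=0x5a [1]=0xda (big-endian) → word 0x5ada
tag:1 @ bit 15 → (0x5ada>>15)&0x1 = 0x0
slot:4 @ bit 11 → (0x5ada>>11)&0xf = 0xb
rsvd:4 @ bit 7 → (0x5ada>>7)&0xf = 0x5  ←
flags:5 @ bit 2 → (0x5ada>>2)&0x1f = 0x16
prio:1 @ bit 1 → (0x5ada>>1)&0x1 = 0x1
lvl:1 @ bit 0 → (0x5ada>>0)&0x1 = 0x0

5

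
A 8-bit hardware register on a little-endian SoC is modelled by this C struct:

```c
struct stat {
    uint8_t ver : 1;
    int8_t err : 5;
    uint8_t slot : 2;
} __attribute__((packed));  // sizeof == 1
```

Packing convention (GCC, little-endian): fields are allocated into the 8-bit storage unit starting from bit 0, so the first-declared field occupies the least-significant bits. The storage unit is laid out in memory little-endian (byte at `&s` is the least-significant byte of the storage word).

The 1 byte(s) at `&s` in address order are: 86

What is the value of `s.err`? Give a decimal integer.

[0]=0x86 (little-endian) → word 0x86
ver [0+:1] = (word>>0) & 0x1 = 0
err [1+:5] = (word>>1) & 0x1f = 3  ←
slot [6+:2] = (word>>6) & 0x3 = 2
err signed 5b, MSB=0: value = 3

3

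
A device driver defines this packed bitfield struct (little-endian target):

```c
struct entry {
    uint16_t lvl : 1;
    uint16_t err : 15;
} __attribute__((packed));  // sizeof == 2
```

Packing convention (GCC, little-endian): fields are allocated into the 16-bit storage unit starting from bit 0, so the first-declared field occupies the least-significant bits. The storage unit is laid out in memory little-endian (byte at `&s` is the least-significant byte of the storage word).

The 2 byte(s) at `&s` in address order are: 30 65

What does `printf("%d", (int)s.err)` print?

[0]=0x30 [1]=0x65 (little-endian) → word 0x6530
lvl [0+:1] = (word>>0) & 0x1 = 0
err [1+:15] = (word>>1) & 0x7fff = 12952  ←

12952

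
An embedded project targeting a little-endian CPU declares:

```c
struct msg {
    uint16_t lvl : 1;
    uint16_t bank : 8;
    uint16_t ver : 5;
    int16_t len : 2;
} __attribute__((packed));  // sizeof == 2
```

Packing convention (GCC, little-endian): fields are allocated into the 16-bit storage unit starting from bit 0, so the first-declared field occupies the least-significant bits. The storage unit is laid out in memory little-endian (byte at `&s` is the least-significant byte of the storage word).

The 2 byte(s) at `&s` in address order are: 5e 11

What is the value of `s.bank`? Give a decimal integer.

[0]=0x5e [1]=0x11 (little-endian) → word 0x115e
lvl:1 @ bit 0 → (0x115e>>0)&0x1 = 0x0
bank:8 @ bit 1 → (0x115e>>1)&0xff = 0xaf  ←
ver:5 @ bit 9 → (0x115e>>9)&0x1f = 0x8
len:2 @ bit 14 → (0x115e>>14)&0x3 = 0x0

175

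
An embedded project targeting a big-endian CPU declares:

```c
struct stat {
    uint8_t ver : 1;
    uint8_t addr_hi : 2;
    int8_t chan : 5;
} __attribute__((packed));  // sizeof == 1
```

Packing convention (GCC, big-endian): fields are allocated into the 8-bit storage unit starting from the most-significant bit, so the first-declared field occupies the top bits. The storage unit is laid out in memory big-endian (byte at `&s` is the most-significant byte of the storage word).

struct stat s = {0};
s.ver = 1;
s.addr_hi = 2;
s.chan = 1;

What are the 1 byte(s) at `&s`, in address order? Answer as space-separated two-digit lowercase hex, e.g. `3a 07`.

ver:1 = 1 → 0x1 << 7 → word 0x80
addr_hi:2 = 2 → 0x2 << 5 → word 0xc0
chan:5 = 1 → 0x1 << 0 → word 0xc1
word = 0xc1 → big-endian bytes:
  [0]=0xc1

c1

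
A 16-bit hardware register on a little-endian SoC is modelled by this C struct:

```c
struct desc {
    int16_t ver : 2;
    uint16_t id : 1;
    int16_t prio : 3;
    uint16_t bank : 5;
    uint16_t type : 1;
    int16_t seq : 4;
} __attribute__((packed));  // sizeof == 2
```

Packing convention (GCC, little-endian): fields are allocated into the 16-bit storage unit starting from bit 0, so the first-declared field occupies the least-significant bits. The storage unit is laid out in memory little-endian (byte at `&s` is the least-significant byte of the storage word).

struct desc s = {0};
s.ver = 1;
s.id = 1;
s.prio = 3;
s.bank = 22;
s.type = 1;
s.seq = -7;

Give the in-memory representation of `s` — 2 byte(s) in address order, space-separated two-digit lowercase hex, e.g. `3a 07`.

9d 9d

ver:2 = 1 → 0x1 << 0 → word 0x0001
id:1 = 1 → 0x1 << 2 → word 0x0005
prio:3 = 3 → 0x3 << 3 → word 0x001d
bank:5 = 22 → 0x16 << 6 → word 0x059d
type:1 = 1 → 0x1 << 11 → word 0x0d9d
seq:4 = -7 → 0x9 << 12 → word 0x9d9d
word = 0x9d9d → little-endian bytes:
  [0]=0x9d  [1]=0x9d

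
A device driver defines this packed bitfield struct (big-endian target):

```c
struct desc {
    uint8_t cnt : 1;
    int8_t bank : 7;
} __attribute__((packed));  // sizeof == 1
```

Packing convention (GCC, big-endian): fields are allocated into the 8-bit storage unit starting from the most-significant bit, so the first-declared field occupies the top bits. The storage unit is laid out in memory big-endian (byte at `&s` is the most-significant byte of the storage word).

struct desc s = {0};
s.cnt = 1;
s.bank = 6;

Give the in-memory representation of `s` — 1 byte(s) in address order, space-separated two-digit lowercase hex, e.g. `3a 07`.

cnt:1 = 1 → 0x1 << 7 → word 0x80
bank:7 = 6 → 0x6 << 0 → word 0x86
word = 0x86 → big-endian bytes:
  [0]=0x86

86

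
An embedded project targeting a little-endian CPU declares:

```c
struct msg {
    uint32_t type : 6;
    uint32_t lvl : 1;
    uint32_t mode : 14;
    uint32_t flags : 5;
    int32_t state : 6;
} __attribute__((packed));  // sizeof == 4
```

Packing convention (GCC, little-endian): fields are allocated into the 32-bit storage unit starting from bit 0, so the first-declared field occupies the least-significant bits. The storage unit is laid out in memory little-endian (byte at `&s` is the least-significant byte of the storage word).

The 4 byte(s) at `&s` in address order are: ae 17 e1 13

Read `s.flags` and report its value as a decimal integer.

31

[0]=0xae [1]=0x17 [2]=0xe1 [3]=0x13 (little-endian) → word 0x13e117ae
type [0+:6] = (word>>0) & 0x3f = 46
lvl [6+:1] = (word>>6) & 0x1 = 0
mode [7+:14] = (word>>7) & 0x3fff = 559
flags [21+:5] = (word>>21) & 0x1f = 31  ←
state [26+:6] = (word>>26) & 0x3f = 4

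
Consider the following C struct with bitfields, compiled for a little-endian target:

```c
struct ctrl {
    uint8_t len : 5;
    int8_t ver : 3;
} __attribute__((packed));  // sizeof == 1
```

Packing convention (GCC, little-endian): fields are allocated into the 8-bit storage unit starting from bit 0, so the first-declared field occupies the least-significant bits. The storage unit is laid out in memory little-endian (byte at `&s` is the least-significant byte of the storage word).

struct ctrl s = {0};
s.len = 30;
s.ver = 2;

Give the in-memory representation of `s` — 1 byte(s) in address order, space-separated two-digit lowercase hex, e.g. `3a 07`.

[0+:5] len=30 & 0x1f = 0x1e; word=0x1e
[5+:3] ver=2 & 0x7 = 0x2; word=0x5e
word = 0x5e → little-endian bytes:
  [0]=0x5e

5e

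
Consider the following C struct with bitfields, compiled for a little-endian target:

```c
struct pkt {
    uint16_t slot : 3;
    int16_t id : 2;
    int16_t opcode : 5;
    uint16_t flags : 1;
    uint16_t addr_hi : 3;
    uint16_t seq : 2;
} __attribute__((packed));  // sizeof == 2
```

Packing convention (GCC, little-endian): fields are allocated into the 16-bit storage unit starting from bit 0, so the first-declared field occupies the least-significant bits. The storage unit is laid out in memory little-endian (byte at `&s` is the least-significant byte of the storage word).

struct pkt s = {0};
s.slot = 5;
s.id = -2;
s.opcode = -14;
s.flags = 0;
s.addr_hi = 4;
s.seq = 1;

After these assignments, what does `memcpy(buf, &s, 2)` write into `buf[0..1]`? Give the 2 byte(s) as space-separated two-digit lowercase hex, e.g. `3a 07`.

slot:3 = 5 → 0x5 << 0 → word 0x0005
id:2 = -2 → 0x2 << 3 → word 0x0015
opcode:5 = -14 → 0x12 << 5 → word 0x0255
flags:1 = 0 → 0x0 << 10 → word 0x0255
addr_hi:3 = 4 → 0x4 << 11 → word 0x2255
seq:2 = 1 → 0x1 << 14 → word 0x6255
word = 0x6255 → little-endian bytes:
  [0]=0x55  [1]=0x62

55 62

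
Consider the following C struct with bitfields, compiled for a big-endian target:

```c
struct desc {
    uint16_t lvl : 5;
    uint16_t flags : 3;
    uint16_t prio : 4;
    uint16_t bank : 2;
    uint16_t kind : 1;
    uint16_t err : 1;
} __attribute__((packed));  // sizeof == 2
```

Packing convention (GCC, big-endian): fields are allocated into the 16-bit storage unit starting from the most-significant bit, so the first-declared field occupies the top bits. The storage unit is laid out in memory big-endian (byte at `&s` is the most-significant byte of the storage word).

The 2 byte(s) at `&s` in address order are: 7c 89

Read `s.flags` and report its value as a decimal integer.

4

[0]=0x7c [1]=0x89 (big-endian) → word 0x7c89
lvl:5 @ bit 11 → (0x7c89>>11)&0x1f = 0xf
flags:3 @ bit 8 → (0x7c89>>8)&0x7 = 0x4  ←
prio:4 @ bit 4 → (0x7c89>>4)&0xf = 0x8
bank:2 @ bit 2 → (0x7c89>>2)&0x3 = 0x2
kind:1 @ bit 1 → (0x7c89>>1)&0x1 = 0x0
err:1 @ bit 0 → (0x7c89>>0)&0x1 = 0x1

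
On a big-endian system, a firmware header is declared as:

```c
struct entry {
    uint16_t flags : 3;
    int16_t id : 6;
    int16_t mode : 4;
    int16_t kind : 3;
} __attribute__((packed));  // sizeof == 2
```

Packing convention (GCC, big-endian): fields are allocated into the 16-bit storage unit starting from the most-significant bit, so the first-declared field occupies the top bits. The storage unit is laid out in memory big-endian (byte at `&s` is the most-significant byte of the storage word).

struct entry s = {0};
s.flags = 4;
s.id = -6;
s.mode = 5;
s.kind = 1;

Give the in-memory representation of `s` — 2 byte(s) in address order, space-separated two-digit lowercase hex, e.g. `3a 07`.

9d 29

flags (3b) val=4 bits=0x4 at bit 13: 0x8000
id (6b) val=-6 bits=0x3a at bit 7: 0x9d00
mode (4b) val=5 bits=0x5 at bit 3: 0x9d28
kind (3b) val=1 bits=0x1 at bit 0: 0x9d29
word = 0x9d29 → big-endian bytes:
  [0]=0x9d  [1]=0x29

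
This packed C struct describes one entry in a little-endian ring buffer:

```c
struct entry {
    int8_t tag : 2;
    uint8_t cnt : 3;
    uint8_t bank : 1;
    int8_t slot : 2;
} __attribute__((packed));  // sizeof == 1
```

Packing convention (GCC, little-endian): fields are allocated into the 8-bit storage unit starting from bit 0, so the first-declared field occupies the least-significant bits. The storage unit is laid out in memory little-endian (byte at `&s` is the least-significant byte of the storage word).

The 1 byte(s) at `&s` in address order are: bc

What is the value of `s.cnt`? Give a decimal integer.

7

[0]=0xbc (little-endian) → word 0xbc
tag:2 @ bit 0 → (0xbc>>0)&0x3 = 0x0
cnt:3 @ bit 2 → (0xbc>>2)&0x7 = 0x7  ←
bank:1 @ bit 5 → (0xbc>>5)&0x1 = 0x1
slot:2 @ bit 6 → (0xbc>>6)&0x3 = 0x2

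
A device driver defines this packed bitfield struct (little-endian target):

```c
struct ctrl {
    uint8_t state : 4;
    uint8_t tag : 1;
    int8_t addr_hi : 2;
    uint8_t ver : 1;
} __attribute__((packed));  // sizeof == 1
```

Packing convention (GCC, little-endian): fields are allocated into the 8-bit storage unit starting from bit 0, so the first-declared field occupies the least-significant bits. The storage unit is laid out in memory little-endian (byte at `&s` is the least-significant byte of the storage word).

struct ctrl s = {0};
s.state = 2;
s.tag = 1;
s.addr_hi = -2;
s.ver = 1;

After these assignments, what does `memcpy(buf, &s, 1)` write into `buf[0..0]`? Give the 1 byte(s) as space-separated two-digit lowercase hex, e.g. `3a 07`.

state:4 = 2 → 0x2 << 0 → word 0x02
tag:1 = 1 → 0x1 << 4 → word 0x12
addr_hi:2 = -2 → 0x2 << 5 → word 0x52
ver:1 = 1 → 0x1 << 7 → word 0xd2
word = 0xd2 → little-endian bytes:
  [0]=0xd2

d2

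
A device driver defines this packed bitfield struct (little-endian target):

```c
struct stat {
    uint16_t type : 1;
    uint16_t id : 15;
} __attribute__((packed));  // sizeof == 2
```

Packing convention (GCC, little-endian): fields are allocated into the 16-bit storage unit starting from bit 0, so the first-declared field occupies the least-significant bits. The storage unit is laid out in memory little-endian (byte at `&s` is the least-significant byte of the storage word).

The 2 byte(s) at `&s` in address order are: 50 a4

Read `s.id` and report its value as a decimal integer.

[0]=0x50 [1]=0xa4 (little-endian) → word 0xa450
type:1 @ bit 0 → (0xa450>>0)&0x1 = 0x0
id:15 @ bit 1 → (0xa450>>1)&0x7fff = 0x5228  ←

21032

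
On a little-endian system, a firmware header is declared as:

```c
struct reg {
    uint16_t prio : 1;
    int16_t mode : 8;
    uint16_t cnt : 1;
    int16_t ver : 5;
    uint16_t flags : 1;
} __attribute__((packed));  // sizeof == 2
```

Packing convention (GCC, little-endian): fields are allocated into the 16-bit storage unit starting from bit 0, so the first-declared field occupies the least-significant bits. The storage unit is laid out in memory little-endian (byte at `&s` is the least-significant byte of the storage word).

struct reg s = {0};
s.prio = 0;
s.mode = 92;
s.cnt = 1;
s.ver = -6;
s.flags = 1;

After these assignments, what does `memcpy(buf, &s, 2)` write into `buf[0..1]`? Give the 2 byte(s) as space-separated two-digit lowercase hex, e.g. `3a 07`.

b8 ea

prio (1b) val=0 bits=0x0 at bit 0: 0x0000
mode (8b) val=92 bits=0x5c at bit 1: 0x00b8
cnt (1b) val=1 bits=0x1 at bit 9: 0x02b8
ver (5b) val=-6 bits=0x1a at bit 10: 0x6ab8
flags (1b) val=1 bits=0x1 at bit 15: 0xeab8
word = 0xeab8 → little-endian bytes:
  [0]=0xb8  [1]=0xea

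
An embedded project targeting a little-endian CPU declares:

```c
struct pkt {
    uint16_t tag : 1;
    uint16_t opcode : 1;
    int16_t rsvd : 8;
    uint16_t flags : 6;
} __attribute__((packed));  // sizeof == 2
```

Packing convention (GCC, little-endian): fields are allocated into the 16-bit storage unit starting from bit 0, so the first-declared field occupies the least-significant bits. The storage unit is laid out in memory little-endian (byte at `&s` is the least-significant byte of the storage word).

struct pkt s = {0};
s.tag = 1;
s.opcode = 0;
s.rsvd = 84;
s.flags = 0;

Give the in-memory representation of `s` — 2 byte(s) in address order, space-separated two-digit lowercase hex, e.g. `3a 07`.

51 01

tag (1b) val=1 bits=0x1 at bit 0: 0x0001
opcode (1b) val=0 bits=0x0 at bit 1: 0x0001
rsvd (8b) val=84 bits=0x54 at bit 2: 0x0151
flags (6b) val=0 bits=0x0 at bit 10: 0x0151
word = 0x0151 → little-endian bytes:
  [0]=0x51  [1]=0x01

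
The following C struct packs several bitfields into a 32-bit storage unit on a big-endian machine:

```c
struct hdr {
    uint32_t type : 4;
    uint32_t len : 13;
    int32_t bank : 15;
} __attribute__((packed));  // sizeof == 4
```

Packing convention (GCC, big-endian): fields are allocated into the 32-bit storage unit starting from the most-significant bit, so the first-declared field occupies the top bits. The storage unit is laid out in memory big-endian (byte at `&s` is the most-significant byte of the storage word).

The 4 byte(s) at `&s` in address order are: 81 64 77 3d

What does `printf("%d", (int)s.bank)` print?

[0]=0x81 [1]=0x64 [2]=0x77 [3]=0x3d (big-endian) → word 0x8164773d
type [28+:4] = (word>>28) & 0xf = 8
len [15+:13] = (word>>15) & 0x1fff = 712
bank [0+:15] = (word>>0) & 0x7fff = 30525  ←
bank signed 15b, MSB=1: 30525 - 32768 = -2243

-2243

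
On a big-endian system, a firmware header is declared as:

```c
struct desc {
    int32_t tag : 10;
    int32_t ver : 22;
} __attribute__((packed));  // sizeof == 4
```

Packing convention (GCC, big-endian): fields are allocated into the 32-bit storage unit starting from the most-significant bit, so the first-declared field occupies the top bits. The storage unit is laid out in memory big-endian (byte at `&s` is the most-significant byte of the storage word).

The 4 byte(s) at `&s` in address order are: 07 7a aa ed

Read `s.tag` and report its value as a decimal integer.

[0]=0x07 [1]=0x7a [2]=0xaa [3]=0xed (big-endian) → word 0x077aaaed
tag [22+:10] = (word>>22) & 0x3ff = 29  ←
ver [0+:22] = (word>>0) & 0x3fffff = 3844845
tag signed 10b, MSB=0: value = 29

29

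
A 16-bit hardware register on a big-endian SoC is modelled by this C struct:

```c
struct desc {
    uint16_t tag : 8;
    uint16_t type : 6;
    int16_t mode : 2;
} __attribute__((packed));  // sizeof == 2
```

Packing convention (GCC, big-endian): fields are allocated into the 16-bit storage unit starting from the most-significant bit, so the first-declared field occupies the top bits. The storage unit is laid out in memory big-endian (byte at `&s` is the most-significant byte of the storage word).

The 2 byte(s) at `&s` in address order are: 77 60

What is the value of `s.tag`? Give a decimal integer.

119

[0]=0x77 [1]=0x60 (big-endian) → word 0x7760
tag [8+:8] = (word>>8) & 0xff = 119  ←
type [2+:6] = (word>>2) & 0x3f = 24
mode [0+:2] = (word>>0) & 0x3 = 0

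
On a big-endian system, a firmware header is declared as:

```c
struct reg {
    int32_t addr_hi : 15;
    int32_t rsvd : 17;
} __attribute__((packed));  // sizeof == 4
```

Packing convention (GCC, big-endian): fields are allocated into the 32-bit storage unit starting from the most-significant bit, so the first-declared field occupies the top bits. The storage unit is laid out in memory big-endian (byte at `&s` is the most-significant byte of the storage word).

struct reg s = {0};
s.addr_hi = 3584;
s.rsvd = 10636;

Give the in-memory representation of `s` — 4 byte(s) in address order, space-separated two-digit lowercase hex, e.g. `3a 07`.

addr_hi:15 = 3584 → 0xe00 << 17 → word 0x1c000000
rsvd:17 = 10636 → 0x298c << 0 → word 0x1c00298c
word = 0x1c00298c → big-endian bytes:
  [0]=0x1c  [1]=0x00  [2]=0x29  [3]=0x8c

1c 00 29 8c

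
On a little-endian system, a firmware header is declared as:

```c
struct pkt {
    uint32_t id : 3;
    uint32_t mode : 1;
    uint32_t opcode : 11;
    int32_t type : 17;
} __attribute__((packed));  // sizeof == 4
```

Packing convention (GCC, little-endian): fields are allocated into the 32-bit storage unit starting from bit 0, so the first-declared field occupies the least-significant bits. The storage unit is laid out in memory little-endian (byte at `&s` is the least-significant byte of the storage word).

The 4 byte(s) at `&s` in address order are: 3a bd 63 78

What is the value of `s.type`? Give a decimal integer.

61639

[0]=0x3a [1]=0xbd [2]=0x63 [3]=0x78 (little-endian) → word 0x7863bd3a
id:3 @ bit 0 → (0x7863bd3a>>0)&0x7 = 0x2
mode:1 @ bit 3 → (0x7863bd3a>>3)&0x1 = 0x1
opcode:11 @ bit 4 → (0x7863bd3a>>4)&0x7ff = 0x3d3
type:17 @ bit 15 → (0x7863bd3a>>15)&0x1ffff = 0xf0c7  ←
type signed 17b, MSB=0: value = 61639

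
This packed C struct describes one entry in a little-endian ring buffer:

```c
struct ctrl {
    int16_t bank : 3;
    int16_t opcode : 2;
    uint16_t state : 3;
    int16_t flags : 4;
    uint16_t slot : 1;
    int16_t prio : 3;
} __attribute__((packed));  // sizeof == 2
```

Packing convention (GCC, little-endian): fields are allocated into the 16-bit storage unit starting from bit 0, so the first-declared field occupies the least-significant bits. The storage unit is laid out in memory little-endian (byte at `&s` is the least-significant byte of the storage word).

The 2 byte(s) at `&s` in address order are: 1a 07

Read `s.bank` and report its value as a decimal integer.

[0]=0x1a [1]=0x07 (little-endian) → word 0x071a
bank:3 @ bit 0 → (0x071a>>0)&0x7 = 0x2  ←
opcode:2 @ bit 3 → (0x071a>>3)&0x3 = 0x3
state:3 @ bit 5 → (0x071a>>5)&0x7 = 0x0
flags:4 @ bit 8 → (0x071a>>8)&0xf = 0x7
slot:1 @ bit 12 → (0x071a>>12)&0x1 = 0x0
prio:3 @ bit 13 → (0x071a>>13)&0x7 = 0x0
bank signed 3b, MSB=0: value = 2

2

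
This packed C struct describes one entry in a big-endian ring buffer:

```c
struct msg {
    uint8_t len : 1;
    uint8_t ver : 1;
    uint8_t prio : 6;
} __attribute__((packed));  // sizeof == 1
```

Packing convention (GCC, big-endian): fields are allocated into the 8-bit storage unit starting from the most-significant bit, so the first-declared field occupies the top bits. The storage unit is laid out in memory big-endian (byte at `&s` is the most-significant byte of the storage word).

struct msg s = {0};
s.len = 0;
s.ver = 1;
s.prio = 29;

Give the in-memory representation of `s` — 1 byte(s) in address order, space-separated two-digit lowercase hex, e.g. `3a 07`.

len:1 = 0 → 0x0 << 7 → word 0x00
ver:1 = 1 → 0x1 << 6 → word 0x40
prio:6 = 29 → 0x1d << 0 → word 0x5d
word = 0x5d → big-endian bytes:
  [0]=0x5d

5d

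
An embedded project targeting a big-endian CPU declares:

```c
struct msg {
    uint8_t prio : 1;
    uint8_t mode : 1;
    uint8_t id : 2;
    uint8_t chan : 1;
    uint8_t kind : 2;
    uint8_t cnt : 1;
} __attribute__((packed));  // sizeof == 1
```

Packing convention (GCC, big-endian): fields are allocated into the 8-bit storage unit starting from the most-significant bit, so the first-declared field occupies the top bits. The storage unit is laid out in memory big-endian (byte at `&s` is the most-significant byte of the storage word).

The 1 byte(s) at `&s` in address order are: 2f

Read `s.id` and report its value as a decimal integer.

[0]=0x2f (big-endian) → word 0x2f
prio:1 @ bit 7 → (0x2f>>7)&0x1 = 0x0
mode:1 @ bit 6 → (0x2f>>6)&0x1 = 0x0
id:2 @ bit 4 → (0x2f>>4)&0x3 = 0x2  ←
chan:1 @ bit 3 → (0x2f>>3)&0x1 = 0x1
kind:2 @ bit 1 → (0x2f>>1)&0x3 = 0x3
cnt:1 @ bit 0 → (0x2f>>0)&0x1 = 0x1

2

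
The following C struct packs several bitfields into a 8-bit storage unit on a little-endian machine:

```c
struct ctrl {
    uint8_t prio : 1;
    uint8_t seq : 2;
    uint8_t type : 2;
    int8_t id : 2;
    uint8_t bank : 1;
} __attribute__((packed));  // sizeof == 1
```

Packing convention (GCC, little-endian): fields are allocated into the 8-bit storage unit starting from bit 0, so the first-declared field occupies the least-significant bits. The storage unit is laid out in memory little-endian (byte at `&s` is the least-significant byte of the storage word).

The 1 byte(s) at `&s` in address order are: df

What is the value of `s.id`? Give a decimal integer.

-2

[0]=0xdf (little-endian) → word 0xdf
prio:1 @ bit 0 → (0xdf>>0)&0x1 = 0x1
seq:2 @ bit 1 → (0xdf>>1)&0x3 = 0x3
type:2 @ bit 3 → (0xdf>>3)&0x3 = 0x3
id:2 @ bit 5 → (0xdf>>5)&0x3 = 0x2  ←
bank:1 @ bit 7 → (0xdf>>7)&0x1 = 0x1
id signed 2b, MSB=1: 2 - 4 = -2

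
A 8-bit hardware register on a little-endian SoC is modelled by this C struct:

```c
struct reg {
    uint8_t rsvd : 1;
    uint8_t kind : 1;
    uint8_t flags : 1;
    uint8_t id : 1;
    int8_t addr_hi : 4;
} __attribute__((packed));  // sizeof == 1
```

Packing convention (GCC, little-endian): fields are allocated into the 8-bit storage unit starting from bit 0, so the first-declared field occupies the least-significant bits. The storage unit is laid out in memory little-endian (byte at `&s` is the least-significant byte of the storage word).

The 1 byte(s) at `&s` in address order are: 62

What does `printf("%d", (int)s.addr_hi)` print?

6

[0]=0x62 (little-endian) → word 0x62
rsvd:1 @ bit 0 → (0x62>>0)&0x1 = 0x0
kind:1 @ bit 1 → (0x62>>1)&0x1 = 0x1
flags:1 @ bit 2 → (0x62>>2)&0x1 = 0x0
id:1 @ bit 3 → (0x62>>3)&0x1 = 0x0
addr_hi:4 @ bit 4 → (0x62>>4)&0xf = 0x6  ←
addr_hi signed 4b, MSB=0: value = 6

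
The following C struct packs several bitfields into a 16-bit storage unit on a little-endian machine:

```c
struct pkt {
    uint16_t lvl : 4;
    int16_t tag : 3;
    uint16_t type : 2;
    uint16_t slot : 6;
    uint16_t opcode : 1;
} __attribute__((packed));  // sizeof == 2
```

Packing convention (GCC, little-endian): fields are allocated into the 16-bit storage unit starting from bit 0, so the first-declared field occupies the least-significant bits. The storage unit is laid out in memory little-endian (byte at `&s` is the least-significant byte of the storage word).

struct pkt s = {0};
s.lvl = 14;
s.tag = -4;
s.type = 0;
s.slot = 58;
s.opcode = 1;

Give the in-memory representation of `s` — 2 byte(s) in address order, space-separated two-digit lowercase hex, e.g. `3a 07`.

4e f4

[0+:4] lvl=14 & 0xf = 0xe; word=0x000e
[4+:3] tag=-4 & 0x7 = 0x4; word=0x004e
[7+:2] type=0 & 0x3 = 0x0; word=0x004e
[9+:6] slot=58 & 0x3f = 0x3a; word=0x744e
[15+:1] opcode=1 & 0x1 = 0x1; word=0xf44e
word = 0xf44e → little-endian bytes:
  [0]=0x4e  [1]=0xf4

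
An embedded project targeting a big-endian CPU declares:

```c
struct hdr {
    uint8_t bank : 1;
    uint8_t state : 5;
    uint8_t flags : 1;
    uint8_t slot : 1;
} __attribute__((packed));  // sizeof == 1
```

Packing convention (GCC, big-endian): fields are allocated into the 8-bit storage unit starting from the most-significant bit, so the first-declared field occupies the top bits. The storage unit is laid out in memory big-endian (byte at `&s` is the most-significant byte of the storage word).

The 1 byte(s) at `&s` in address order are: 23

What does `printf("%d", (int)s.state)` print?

8

[0]=0x23 (big-endian) → word 0x23
bank [7+:1] = (word>>7) & 0x1 = 0
state [2+:5] = (word>>2) & 0x1f = 8  ←
flags [1+:1] = (word>>1) & 0x1 = 1
slot [0+:1] = (word>>0) & 0x1 = 1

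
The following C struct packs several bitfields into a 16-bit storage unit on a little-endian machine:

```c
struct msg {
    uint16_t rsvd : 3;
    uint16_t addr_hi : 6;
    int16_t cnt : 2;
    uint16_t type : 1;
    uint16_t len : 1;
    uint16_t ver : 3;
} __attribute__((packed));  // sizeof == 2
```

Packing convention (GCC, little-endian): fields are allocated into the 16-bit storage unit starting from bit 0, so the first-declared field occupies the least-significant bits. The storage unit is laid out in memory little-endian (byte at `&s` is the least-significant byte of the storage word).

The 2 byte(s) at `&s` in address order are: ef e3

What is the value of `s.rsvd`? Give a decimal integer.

[0]=0xef [1]=0xe3 (little-endian) → word 0xe3ef
rsvd:3 @ bit 0 → (0xe3ef>>0)&0x7 = 0x7  ←
addr_hi:6 @ bit 3 → (0xe3ef>>3)&0x3f = 0x3d
cnt:2 @ bit 9 → (0xe3ef>>9)&0x3 = 0x1
type:1 @ bit 11 → (0xe3ef>>11)&0x1 = 0x0
len:1 @ bit 12 → (0xe3ef>>12)&0x1 = 0x0
ver:3 @ bit 13 → (0xe3ef>>13)&0x7 = 0x7

7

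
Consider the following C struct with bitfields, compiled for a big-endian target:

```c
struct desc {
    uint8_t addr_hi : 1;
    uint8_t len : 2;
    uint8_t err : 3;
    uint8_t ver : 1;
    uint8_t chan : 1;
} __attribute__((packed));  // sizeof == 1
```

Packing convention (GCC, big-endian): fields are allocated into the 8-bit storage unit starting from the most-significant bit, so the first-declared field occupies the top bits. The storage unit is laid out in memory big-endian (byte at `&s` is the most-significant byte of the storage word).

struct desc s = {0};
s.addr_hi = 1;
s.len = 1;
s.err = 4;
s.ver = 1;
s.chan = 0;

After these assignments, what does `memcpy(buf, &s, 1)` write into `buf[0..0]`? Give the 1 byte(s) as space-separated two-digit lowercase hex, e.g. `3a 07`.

b2

addr_hi (1b) val=1 bits=0x1 at bit 7: 0x80
len (2b) val=1 bits=0x1 at bit 5: 0xa0
err (3b) val=4 bits=0x4 at bit 2: 0xb0
ver (1b) val=1 bits=0x1 at bit 1: 0xb2
chan (1b) val=0 bits=0x0 at bit 0: 0xb2
word = 0xb2 → big-endian bytes:
  [0]=0xb2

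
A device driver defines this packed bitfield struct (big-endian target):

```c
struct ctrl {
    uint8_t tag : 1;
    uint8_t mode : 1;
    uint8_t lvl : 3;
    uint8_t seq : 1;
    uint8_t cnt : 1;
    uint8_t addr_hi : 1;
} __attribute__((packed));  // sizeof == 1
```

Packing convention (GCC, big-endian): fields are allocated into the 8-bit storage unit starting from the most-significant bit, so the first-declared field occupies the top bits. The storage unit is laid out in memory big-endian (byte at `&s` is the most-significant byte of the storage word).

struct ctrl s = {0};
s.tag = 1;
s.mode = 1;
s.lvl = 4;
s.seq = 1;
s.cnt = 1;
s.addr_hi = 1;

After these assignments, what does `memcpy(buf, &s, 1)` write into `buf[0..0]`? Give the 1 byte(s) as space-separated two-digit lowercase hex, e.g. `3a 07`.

e7

tag (1b) val=1 bits=0x1 at bit 7: 0x80
mode (1b) val=1 bits=0x1 at bit 6: 0xc0
lvl (3b) val=4 bits=0x4 at bit 3: 0xe0
seq (1b) val=1 bits=0x1 at bit 2: 0xe4
cnt (1b) val=1 bits=0x1 at bit 1: 0xe6
addr_hi (1b) val=1 bits=0x1 at bit 0: 0xe7
word = 0xe7 → big-endian bytes:
  [0]=0xe7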